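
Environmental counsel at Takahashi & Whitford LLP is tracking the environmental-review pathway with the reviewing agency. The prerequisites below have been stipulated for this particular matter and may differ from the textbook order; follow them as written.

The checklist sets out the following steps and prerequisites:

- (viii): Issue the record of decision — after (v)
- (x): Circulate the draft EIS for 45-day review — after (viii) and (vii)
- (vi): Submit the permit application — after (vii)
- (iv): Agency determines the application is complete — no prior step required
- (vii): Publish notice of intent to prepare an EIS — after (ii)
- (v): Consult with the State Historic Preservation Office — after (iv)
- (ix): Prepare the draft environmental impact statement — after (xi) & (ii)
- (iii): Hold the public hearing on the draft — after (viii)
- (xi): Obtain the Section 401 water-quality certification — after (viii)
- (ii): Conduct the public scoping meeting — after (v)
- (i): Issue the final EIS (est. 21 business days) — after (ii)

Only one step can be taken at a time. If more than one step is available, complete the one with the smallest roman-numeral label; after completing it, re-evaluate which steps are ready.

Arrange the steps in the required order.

(iv), (v), (ii), (i), (vii), (vi), (viii), (iii), (x), (xi), (ix)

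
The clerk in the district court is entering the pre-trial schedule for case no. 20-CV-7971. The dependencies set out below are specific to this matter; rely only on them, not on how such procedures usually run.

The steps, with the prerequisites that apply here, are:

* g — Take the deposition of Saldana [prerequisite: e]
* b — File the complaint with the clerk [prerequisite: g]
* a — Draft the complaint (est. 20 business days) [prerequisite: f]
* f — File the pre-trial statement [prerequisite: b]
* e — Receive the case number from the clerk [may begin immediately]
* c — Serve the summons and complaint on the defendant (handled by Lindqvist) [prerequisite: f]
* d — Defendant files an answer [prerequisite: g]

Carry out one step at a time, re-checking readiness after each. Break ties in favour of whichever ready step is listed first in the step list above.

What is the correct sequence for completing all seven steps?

Only e has no prerequisites, so it is first.
g needed e, now all done → g.
b and d are both available; b is listed earlier → b.
f now also ready, so the ready set is {f, d}; f is listed earlier → f.
a and c now also ready, so the ready set is {a, c, d}; a is listed earlier → a.
Now c and d have their prerequisites met. c is listed earlier, so c next.
Next only d has its prerequisites met → d.

e g b f a c d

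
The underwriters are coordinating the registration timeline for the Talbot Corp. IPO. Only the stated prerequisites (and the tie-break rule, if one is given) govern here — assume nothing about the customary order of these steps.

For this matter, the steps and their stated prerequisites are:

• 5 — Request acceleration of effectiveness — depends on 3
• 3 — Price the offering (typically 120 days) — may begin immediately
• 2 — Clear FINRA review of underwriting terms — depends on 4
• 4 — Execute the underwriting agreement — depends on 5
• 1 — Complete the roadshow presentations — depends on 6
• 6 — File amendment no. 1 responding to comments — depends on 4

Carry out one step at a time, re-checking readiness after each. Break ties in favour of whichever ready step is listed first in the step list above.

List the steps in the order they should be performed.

3 has no prerequisites → 3 first.
5 needed 3, now all done → 5.
Next only 4 has its prerequisites met → 4.
Ready: 2 and 6. 2 is listed earlier → 2.
6 is the only step now ready → 6.
1 is the only step now ready → 1.

3 → 5 → 4 → 2 → 6 → 1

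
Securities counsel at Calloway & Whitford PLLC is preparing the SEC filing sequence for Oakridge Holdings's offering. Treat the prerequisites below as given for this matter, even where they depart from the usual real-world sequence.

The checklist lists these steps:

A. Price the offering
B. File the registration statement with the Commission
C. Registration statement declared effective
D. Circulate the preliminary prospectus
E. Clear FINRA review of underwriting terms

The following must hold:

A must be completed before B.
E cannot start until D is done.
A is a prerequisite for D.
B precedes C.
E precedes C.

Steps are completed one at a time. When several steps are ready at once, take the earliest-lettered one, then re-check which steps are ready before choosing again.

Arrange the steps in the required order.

A → B → D → E → C

Only A has no prerequisites, so it is first.
Now B and D have their prerequisites met. B has the earlier label, so B next.
That leaves D as the only ready step → D.
E is the only step now ready → E.
That leaves C as the only ready step → C.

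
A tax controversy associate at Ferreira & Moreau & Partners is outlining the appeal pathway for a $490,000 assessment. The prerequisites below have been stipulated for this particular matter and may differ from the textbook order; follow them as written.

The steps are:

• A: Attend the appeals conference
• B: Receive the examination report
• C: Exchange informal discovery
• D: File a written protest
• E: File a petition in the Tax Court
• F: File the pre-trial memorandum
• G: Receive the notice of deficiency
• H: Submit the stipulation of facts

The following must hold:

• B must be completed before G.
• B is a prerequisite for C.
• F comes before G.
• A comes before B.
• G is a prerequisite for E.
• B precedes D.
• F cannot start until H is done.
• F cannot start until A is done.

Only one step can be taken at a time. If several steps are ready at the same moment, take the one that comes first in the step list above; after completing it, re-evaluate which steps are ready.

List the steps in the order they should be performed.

A and H have no prerequisites; A is listed earlier, so A is first.
B now also ready, so the ready set is {B, H}; B is listed earlier → B.
Now C, D and H have their prerequisites met. C is listed earlier, so C next.
D and H are both available; D is listed earlier → D.
That leaves H as the only ready step → H.
F needed A and H, now all done → F.
Next only G has its prerequisites met → G.
E needed G, now all done → E.

A, B, C, D, H, F, G, E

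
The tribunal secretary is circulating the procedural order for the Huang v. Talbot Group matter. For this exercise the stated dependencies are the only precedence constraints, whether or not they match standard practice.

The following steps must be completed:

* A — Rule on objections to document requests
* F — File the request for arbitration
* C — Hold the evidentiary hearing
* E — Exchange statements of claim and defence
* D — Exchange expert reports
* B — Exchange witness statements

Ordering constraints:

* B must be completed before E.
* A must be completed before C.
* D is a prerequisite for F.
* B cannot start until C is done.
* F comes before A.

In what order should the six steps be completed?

Only D has no prerequisites, so it is first.
F needed D, now all done → F.
A needed F, now all done → A.
Next only C has its prerequisites met → C.
B needed C, now all done → B.
E needed B, now all done → E.

D F A C B E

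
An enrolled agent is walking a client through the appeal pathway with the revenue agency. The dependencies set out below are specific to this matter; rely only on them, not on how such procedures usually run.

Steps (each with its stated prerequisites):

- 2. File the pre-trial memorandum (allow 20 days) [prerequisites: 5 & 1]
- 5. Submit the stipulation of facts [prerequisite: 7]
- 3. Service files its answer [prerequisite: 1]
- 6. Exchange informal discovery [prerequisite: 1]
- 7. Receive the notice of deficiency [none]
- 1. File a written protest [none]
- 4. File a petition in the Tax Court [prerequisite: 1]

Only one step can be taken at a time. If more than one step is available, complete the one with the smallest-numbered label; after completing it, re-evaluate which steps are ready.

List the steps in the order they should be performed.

1 3 4 6 7 5 2

Nothing is required for 1 and 7. 1 has the earlier label → 1 first.
Ready: 3, 4, 6 and 7. 3 has the earlier label → 3.
Now 4, 6 and 7 have their prerequisites met. 4 has the earlier label, so 4 next.
Now 6 and 7 have their prerequisites met. 6 has the earlier label, so 6 next.
Next only 7 has its prerequisites met → 7.
That leaves 5 as the only ready step → 5.
Next only 2 has its prerequisites met → 2.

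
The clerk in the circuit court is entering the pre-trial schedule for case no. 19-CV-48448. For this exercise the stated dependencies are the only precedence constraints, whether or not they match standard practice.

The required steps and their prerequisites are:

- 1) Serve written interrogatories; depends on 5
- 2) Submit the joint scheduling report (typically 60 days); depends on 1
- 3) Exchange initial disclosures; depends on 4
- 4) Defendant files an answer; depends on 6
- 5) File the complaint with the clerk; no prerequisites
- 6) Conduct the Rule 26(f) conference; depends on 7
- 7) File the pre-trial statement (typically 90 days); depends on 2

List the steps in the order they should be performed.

5, 1, 2, 7, 6, 4, 3

5 is the only step with nothing outstanding, so it goes first.
1 needed 5, now all done → 1.
2 needed 1, now all done → 2.
7 is the only step now ready → 7.
6 needed 7, now all done → 6.
4 needed 6, now all done → 4.
Next only 3 has its prerequisites met → 3.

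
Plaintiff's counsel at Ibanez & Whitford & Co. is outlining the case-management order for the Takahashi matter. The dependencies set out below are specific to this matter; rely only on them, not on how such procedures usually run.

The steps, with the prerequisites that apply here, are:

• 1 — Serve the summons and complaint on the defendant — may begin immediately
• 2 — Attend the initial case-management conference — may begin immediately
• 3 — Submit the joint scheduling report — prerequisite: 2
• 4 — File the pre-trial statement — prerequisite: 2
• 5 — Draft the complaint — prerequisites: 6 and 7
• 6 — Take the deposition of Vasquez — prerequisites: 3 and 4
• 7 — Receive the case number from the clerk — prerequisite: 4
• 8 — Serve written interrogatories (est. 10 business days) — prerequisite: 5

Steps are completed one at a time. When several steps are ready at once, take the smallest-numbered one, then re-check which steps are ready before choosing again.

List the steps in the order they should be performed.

1, 2, 3, 4, 6, 7, 5, 8

Nothing is required for 1 and 2. 1 has the earlier label → 1 first.
That leaves 2 as the only ready step → 2.
Ready: 3 and 4. 3 has the earlier label → 3.
4 needed 2, now all done → 4.
Now 6 and 7 have their prerequisites met. 6 has the earlier label, so 6 next.
7 is the only step now ready → 7.
5 is the only step now ready → 5.
That leaves 8 as the only ready step → 8.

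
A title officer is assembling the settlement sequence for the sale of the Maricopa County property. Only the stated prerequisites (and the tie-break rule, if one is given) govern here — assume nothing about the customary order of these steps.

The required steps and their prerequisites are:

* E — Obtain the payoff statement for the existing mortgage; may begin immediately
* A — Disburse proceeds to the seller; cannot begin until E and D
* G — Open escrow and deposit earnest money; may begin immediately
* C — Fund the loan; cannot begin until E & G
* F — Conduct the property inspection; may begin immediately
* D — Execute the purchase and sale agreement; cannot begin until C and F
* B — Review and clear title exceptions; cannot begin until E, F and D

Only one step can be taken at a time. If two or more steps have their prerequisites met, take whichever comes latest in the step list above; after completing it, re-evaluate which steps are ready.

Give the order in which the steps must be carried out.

Nothing is required for F, G and E. F is listed later → F first.
G and E are both available; G is listed later → G.
Next only E has its prerequisites met → E.
That leaves C as the only ready step → C.
D needed F and C, now all done → D.
B and A are both available; B is listed later → B.
That leaves A as the only ready step → A.

F → G → E → C → D → B → A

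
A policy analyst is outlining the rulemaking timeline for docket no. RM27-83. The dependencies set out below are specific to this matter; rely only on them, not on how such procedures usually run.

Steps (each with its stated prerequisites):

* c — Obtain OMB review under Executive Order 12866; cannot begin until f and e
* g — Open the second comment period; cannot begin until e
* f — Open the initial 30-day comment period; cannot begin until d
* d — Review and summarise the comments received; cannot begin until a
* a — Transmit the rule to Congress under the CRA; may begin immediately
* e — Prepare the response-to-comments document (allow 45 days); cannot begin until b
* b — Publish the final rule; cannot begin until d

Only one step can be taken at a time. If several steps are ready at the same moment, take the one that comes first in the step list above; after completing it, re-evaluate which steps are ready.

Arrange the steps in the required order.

a is the only step with nothing outstanding, so it goes first.
That leaves d as the only ready step → d.
Ready: f and b. f is listed earlier → f.
b needed d, now all done → b.
That leaves e as the only ready step → e.
Ready: c and g. c is listed earlier → c.
g is the only step now ready → g.

a d f b e c g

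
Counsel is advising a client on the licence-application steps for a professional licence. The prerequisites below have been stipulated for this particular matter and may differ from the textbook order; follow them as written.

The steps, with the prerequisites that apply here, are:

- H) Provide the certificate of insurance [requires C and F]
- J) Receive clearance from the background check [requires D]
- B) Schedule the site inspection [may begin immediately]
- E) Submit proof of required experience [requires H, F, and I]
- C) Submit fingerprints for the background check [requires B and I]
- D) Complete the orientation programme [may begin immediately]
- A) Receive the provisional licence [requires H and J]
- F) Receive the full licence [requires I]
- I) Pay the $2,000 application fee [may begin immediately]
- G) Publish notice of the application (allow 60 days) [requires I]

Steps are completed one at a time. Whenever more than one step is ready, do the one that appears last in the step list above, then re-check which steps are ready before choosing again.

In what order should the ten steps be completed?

I, G, F, D, B, C, J, H, A, E

Nothing is required for I, D and B. I is listed later → I first.
Now G, F, D and B have their prerequisites met. G is listed later, so G next.
Now F, D and B have their prerequisites met. F is listed later, so F next.
D and B are both available; D is listed later → D.
Ready: B and J. B is listed later → B.
Ready: C and J. C is listed later → C.
H now also ready, so the ready set is {J, H}; J is listed later → J.
H needed F and C, now all done → H.
Ready: A and E. A is listed later → A.
E needed I, F and H, now all done → E.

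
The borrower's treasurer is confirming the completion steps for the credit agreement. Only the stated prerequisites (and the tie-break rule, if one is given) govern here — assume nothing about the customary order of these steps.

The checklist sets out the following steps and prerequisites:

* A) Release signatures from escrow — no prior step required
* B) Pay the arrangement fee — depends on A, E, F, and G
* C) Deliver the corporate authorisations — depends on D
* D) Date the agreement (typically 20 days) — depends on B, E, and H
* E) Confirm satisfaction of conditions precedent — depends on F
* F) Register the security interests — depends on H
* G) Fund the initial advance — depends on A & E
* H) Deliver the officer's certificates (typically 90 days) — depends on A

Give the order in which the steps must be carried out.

A, H, F, E, G, B, D, C

A has no prerequisites → A first.
H is the only step now ready → H.
Next only F has its prerequisites met → F.
E needed F, now all done → E.
That leaves G as the only ready step → G.
B needed A, E, F and G, now all done → B.
D needed B, E and H, now all done → D.
Next only C has its prerequisites met → C.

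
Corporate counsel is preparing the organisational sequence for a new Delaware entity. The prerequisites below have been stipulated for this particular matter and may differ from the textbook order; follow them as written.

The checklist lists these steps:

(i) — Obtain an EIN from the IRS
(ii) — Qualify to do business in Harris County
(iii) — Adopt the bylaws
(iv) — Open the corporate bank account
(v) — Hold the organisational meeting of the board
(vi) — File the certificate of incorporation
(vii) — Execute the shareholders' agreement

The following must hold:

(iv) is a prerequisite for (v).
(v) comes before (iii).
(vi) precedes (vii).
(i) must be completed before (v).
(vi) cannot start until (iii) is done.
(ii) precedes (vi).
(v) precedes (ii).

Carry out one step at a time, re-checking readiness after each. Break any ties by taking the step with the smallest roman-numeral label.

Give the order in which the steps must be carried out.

Nothing is required for (i) and (iv). (i) has the earlier label → (i) first.
Next only (iv) has its prerequisites met → (iv).
Next only (v) has its prerequisites met → (v).
(ii) and (iii) are both available; (ii) has the earlier label → (ii).
(iii) needed (v), now all done → (iii).
(vi) is the only step now ready → (vi).
Next only (vii) has its prerequisites met → (vii).

(i), (iv), (v), (ii), (iii), (vi), (vii)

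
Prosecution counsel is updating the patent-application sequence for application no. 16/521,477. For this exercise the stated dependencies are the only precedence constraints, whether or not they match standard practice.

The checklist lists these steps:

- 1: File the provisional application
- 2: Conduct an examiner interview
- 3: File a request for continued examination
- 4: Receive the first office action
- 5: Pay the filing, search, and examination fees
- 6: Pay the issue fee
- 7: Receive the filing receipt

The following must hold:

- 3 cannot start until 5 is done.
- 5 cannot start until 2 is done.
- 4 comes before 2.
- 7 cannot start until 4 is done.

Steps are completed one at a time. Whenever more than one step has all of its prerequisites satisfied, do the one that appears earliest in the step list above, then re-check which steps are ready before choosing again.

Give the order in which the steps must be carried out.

Nothing is required for 1, 4 and 6. 1 is listed earlier → 1 first.
Ready: 4 and 6. 4 is listed earlier → 4.
Ready: 2, 6 and 7. 2 is listed earlier → 2.
Ready: 5, 6 and 7. 5 is listed earlier → 5.
3 now also ready, so the ready set is {3, 6, 7}; 3 is listed earlier → 3.
Ready: 6 and 7. 6 is listed earlier → 6.
7 needed 4, now all done → 7.

1 4 2 5 3 6 7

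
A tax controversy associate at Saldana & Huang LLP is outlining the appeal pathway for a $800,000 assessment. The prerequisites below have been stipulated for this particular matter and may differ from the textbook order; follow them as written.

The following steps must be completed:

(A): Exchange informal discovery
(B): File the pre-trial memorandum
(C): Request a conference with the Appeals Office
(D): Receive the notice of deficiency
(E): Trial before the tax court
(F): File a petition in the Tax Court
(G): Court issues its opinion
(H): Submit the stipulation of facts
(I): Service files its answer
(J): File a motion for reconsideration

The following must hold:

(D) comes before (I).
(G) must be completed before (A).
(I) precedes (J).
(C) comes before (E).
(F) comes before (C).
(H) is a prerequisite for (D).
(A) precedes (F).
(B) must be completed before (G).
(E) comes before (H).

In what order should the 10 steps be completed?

(B) is the only step with nothing outstanding, so it goes first.
That leaves (G) as the only ready step → (G).
(A) is the only step now ready → (A).
(F) needed (A), now all done → (F).
Next only (C) has its prerequisites met → (C).
(E) is the only step now ready → (E).
That leaves (H) as the only ready step → (H).
Next only (D) has its prerequisites met → (D).
(I) needed (D), now all done → (I).
(J) needed (I), now all done → (J).

(B), (G), (A), (F), (C), (E), (H), (D), (I), (J)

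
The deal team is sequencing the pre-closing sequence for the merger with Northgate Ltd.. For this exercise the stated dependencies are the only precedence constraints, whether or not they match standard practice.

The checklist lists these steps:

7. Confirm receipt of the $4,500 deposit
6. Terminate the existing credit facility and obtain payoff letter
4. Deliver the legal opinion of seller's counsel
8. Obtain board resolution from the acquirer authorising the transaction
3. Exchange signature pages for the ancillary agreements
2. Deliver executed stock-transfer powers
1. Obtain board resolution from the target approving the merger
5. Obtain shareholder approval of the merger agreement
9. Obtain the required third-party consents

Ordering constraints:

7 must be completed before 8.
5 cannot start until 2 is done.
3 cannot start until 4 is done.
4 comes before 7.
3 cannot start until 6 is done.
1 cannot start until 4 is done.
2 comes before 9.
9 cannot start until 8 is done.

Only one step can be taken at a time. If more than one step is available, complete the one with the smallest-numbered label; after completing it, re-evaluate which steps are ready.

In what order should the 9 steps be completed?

2 → 4 → 1 → 5 → 6 → 3 → 7 → 8 → 9

Nothing is required for 2, 4 and 6. 2 has the earlier label → 2 first.
Now 4, 5 and 6 have their prerequisites met. 4 has the earlier label, so 4 next.
1 and 7 now also ready, so the ready set is {1, 5, 6, 7}; 1 has the earlier label → 1.
Now 5, 6 and 7 have their prerequisites met. 5 has the earlier label, so 5 next.
Now 6 and 7 have their prerequisites met. 6 has the earlier label, so 6 next.
3 and 7 are both available; 3 has the earlier label → 3.
7 needed 4, now all done → 7.
8 needed 7, now all done → 8.
That leaves 9 as the only ready step → 9.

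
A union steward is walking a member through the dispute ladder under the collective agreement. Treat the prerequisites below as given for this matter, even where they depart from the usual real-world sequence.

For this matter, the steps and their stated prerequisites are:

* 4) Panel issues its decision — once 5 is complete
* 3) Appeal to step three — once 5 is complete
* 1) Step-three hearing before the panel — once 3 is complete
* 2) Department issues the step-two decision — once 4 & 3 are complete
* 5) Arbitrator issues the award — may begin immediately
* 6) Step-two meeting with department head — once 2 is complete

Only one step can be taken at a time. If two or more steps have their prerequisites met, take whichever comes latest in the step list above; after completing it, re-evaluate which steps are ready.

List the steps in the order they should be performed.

5 → 3 → 1 → 4 → 2 → 6

Only 5 has no prerequisites, so it is first.
Now 3 and 4 have their prerequisites met. 3 is listed later, so 3 next.
Now 1 and 4 have their prerequisites met. 1 is listed later, so 1 next.
4 needed 5, now all done → 4.
2 needed 3 and 4, now all done → 2.
6 is the only step now ready → 6.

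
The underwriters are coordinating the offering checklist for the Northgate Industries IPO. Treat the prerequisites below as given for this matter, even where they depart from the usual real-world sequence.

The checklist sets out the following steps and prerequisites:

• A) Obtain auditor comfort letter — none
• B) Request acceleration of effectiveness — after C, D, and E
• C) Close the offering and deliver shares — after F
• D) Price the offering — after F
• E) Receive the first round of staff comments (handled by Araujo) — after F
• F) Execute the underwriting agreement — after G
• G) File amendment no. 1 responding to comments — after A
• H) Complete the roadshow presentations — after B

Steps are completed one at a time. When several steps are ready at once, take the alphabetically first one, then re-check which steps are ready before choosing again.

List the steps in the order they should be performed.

A G F C D E B H

Only A has no prerequisites, so it is first.
Next only G has its prerequisites met → G.
Next only F has its prerequisites met → F.
C, D and E are all available; C has the earlier label → C.
D and E are both available; D has the earlier label → D.
E needed F, now all done → E.
Next only B has its prerequisites met → B.
H needed B, now all done → H.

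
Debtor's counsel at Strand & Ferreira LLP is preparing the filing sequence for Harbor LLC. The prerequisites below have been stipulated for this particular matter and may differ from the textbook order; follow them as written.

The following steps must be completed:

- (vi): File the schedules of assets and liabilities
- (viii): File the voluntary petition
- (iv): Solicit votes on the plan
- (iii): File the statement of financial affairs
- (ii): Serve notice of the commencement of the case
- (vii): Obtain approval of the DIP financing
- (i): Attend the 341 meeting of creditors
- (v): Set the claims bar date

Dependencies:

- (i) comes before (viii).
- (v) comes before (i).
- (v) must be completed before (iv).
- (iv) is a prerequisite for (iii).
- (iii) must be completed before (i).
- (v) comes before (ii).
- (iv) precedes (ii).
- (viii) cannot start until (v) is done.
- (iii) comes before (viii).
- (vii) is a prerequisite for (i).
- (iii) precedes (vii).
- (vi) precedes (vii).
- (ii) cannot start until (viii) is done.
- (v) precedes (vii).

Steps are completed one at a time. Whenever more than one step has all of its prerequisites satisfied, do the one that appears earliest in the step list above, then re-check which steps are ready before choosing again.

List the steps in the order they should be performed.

(vi) and (v) have no prerequisites; (vi) is listed earlier, so (vi) is first.
(v) is the only step now ready → (v).
(iv) needed (v), now all done → (iv).
(iii) is the only step now ready → (iii).
(vii) is the only step now ready → (vii).
(i) needed (iii), (vii) and (v), now all done → (i).
(viii) needed (iii), (i) and (v), now all done → (viii).
That leaves (ii) as the only ready step → (ii).

(vi) (v) (iv) (iii) (vii) (i) (viii) (ii)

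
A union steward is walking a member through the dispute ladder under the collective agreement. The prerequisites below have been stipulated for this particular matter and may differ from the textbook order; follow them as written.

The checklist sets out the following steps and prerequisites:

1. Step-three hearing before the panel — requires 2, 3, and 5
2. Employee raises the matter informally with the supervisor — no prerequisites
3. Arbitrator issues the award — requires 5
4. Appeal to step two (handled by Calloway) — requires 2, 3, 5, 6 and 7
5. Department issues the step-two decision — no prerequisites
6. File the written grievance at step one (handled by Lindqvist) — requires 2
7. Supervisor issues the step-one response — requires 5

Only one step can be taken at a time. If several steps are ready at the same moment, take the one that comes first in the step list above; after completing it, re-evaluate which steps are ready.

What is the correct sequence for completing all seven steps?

Nothing is required for 2 and 5. 2 is listed earlier → 2 first.
Ready: 5 and 6. 5 is listed earlier → 5.
3 and 7 now also ready, so the ready set is {3, 6, 7}; 3 is listed earlier → 3.
1, 6 and 7 are all available; 1 is listed earlier → 1.
Ready: 6 and 7. 6 is listed earlier → 6.
7 needed 5, now all done → 7.
4 needed 2, 3, 5, 6 and 7, now all done → 4.

2, 5, 3, 1, 6, 7, 4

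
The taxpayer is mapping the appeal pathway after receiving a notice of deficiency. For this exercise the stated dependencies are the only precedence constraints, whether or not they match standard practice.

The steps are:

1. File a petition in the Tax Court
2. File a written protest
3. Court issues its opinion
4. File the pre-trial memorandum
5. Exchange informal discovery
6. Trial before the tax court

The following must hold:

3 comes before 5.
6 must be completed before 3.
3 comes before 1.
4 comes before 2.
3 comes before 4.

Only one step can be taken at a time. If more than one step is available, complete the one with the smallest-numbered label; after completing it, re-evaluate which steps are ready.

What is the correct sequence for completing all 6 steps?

6 has no prerequisites → 6 first.
3 needed 6, now all done → 3.
Ready: 1, 4 and 5. 1 has the earlier label → 1.
Now 4 and 5 have their prerequisites met. 4 has the earlier label, so 4 next.
2 now also ready, so the ready set is {2, 5}; 2 has the earlier label → 2.
5 needed 3, now all done → 5.

6, 3, 1, 4, 2, 5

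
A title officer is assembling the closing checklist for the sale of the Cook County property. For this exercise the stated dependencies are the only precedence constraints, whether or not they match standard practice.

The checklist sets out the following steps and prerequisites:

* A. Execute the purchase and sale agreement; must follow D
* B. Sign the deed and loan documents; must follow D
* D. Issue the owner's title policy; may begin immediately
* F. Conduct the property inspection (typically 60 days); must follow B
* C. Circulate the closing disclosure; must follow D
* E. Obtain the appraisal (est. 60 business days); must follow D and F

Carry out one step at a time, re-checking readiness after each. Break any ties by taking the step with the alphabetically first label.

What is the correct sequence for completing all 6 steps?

D, A, B, C, F, E

D is the only step with nothing outstanding, so it goes first.
Now A, B and C have their prerequisites met. A has the earlier label, so A next.
B and C are both available; B has the earlier label → B.
C and F are both available; C has the earlier label → C.
F needed B, now all done → F.
E is the only step now ready → E.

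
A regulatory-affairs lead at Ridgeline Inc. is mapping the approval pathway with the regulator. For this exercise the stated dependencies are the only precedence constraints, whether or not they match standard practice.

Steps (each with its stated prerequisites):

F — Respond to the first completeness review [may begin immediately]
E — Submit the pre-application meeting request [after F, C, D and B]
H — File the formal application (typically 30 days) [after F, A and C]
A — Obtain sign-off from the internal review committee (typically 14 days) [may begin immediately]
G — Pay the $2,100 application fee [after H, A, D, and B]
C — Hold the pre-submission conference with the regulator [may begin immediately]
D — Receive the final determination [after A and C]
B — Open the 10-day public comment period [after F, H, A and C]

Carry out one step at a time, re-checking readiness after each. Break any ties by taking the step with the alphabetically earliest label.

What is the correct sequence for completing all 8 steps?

A, C, D, F, H, B, E, G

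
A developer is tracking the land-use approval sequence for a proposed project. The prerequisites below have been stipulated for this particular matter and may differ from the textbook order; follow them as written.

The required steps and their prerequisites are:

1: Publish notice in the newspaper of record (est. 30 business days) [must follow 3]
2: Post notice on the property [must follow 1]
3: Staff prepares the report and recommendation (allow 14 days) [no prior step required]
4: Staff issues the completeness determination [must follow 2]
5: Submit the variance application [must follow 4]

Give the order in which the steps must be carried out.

3 1 2 4 5

3 is the only step with nothing outstanding, so it goes first.
1 needed 3, now all done → 1.
Next only 2 has its prerequisites met → 2.
4 is the only step now ready → 4.
5 needed 4, now all done → 5.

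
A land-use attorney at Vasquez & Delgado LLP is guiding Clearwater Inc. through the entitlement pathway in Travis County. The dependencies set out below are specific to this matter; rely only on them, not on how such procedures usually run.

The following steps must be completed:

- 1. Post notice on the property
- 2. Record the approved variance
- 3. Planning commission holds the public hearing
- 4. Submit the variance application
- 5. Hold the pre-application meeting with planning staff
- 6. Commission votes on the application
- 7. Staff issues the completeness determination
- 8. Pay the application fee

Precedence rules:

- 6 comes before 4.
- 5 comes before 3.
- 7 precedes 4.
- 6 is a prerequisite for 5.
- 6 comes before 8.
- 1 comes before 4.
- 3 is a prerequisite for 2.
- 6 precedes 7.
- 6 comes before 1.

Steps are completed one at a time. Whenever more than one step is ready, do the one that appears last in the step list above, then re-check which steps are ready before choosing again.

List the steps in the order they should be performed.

6 8 7 5 3 2 1 4

6 has no prerequisites → 6 first.
8, 7, 5 and 1 are all available; 8 is listed later → 8.
7, 5 and 1 are all available; 7 is listed later → 7.
Now 5 and 1 have their prerequisites met. 5 is listed later, so 5 next.
3 now also ready, so the ready set is {3, 1}; 3 is listed later → 3.
2 and 1 are both available; 2 is listed later → 2.
1 is the only step now ready → 1.
4 needed 7, 6 and 1, now all done → 4.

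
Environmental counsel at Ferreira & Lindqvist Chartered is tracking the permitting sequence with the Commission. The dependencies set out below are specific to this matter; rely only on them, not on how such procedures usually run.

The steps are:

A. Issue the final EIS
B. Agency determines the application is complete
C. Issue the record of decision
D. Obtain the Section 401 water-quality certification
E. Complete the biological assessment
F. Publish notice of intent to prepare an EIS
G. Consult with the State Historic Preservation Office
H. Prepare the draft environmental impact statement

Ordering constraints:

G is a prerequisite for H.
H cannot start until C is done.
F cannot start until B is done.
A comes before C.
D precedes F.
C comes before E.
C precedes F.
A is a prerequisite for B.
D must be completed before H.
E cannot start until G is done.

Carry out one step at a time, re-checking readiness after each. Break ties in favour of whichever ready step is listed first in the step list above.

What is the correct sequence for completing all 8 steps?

Nothing is required for A, D and G. A is listed earlier → A first.
B and C now also ready, so the ready set is {B, C, D, G}; B is listed earlier → B.
C, D and G are all available; C is listed earlier → C.
Now D and G have their prerequisites met. D is listed earlier, so D next.
F and G are both available; F is listed earlier → F.
Next only G has its prerequisites met → G.
E and H are both available; E is listed earlier → E.
H needed C, D and G, now all done → H.

A → B → C → D → F → G → E → H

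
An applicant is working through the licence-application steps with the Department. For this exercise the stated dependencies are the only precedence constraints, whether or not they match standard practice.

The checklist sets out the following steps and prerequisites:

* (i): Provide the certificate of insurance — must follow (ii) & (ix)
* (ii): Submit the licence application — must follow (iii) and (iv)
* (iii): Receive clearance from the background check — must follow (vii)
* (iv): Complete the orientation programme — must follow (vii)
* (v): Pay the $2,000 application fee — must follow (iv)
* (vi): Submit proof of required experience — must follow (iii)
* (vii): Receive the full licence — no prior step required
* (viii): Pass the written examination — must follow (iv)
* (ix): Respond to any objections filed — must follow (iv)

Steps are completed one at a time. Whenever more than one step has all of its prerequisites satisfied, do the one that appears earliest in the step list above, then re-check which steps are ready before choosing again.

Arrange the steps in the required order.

(vii) has no prerequisites → (vii) first.
Ready: (iii) and (iv). (iii) is listed earlier → (iii).
(vi) now also ready, so the ready set is {(iv), (vi)}; (iv) is listed earlier → (iv).
(ii), (v), (viii) and (ix) now also ready, so the ready set is {(ii), (v), (vi), (viii), (ix)}; (ii) is listed earlier → (ii).
Ready: (v), (vi), (viii) and (ix). (v) is listed earlier → (v).
Now (vi), (viii) and (ix) have their prerequisites met. (vi) is listed earlier, so (vi) next.
Ready: (viii) and (ix). (viii) is listed earlier → (viii).
(ix) needed (iv), now all done → (ix).
That leaves (i) as the only ready step → (i).

(vii) → (iii) → (iv) → (ii) → (v) → (vi) → (viii) → (ix) → (i)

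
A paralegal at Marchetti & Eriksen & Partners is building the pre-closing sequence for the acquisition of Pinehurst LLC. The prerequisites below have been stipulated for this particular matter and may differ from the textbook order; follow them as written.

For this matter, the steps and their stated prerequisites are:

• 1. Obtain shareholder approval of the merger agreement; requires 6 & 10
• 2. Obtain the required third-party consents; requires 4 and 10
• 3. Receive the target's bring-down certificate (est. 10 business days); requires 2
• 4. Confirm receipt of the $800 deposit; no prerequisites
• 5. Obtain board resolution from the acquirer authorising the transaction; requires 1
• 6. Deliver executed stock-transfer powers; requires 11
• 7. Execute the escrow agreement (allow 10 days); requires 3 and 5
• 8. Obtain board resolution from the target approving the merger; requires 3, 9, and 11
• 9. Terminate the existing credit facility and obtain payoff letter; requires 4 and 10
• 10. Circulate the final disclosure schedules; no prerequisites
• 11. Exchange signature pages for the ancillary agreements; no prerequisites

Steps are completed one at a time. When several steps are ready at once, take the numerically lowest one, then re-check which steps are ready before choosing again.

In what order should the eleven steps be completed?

Nothing is required for 4, 10 and 11. 4 has the earlier label → 4 first.
10 and 11 are both available; 10 has the earlier label → 10.
Now 2, 9 and 11 have their prerequisites met. 2 has the earlier label, so 2 next.
3 now also ready, so the ready set is {3, 9, 11}; 3 has the earlier label → 3.
Ready: 9 and 11. 9 has the earlier label → 9.
Next only 11 has its prerequisites met → 11.
6 and 8 are both available; 6 has the earlier label → 6.
Ready: 1 and 8. 1 has the earlier label → 1.
5 now also ready, so the ready set is {5, 8}; 5 has the earlier label → 5.
7 now also ready, so the ready set is {7, 8}; 7 has the earlier label → 7.
That leaves 8 as the only ready step → 8.

4 10 2 3 9 11 6 1 5 7 8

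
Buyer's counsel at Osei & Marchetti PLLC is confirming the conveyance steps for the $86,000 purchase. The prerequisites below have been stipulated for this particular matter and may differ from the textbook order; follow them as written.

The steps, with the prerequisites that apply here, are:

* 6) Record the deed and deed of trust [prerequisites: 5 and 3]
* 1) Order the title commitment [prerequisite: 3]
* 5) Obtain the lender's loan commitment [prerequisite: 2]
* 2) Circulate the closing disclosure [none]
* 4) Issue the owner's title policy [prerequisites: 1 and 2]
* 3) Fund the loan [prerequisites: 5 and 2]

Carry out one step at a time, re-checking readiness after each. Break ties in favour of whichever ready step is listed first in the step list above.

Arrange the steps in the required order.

2, 5, 3, 6, 1, 4

Only 2 has no prerequisites, so it is first.
That leaves 5 as the only ready step → 5.
Next only 3 has its prerequisites met → 3.
6 and 1 are both available; 6 is listed earlier → 6.
Next only 1 has its prerequisites met → 1.
4 is the only step now ready → 4.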